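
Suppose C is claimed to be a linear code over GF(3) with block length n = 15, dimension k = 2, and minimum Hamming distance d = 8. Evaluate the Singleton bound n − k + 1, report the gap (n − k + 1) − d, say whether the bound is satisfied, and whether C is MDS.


Singleton RHS = n − k + 1 = 14, slack = 6, bound satisfied, not MDS.

Singleton bound: d ≤ n − k + 1.
Here n = 15, k = 2, so n − k + 1 = 14.
Given d = 8, check d ≤ 14: YES.
Slack = (n − k + 1) − d = 6.
The code is NOT MDS (slack = 6 > 0).
Description: the claimed parameters are [15, 2, 8]_3; such a code would be non-MDS.


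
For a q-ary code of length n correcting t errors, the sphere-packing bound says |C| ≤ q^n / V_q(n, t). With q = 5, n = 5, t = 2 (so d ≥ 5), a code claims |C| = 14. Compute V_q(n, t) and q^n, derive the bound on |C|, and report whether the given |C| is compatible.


V_q(n, t) = 181, q^n = 3125, Hamming bound = 17, |C| = 14 ≤ bound (satisfied).

Step 1: Compute V_q(n, t) = Σ_{j=0}^2 C(n, j) (q−1)^j.
  j = 0: C(5,0)·(4)^0 = 1·1 = 1.
  j = 1: C(5,1)·(4)^1 = 5·4 = 20.
  j = 2: C(5,2)·(4)^2 = 10·16 = 160.
  V_q(n, t) = 1 + 20 + 160 = 181.
Step 2: q^n = 5^5 = 3125.
Step 3: Hamming bound ⌊q^n / V_q(n,t)⌋ = ⌊3125/181⌋ = 17.
Step 4: Compare |C| = 14 to 17: satisfied.
The claimed |C| lies below the Hamming bound.


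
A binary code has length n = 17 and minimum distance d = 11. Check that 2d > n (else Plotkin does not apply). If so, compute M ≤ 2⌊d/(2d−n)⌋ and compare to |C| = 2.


Plotkin bound M ≤ 4; given |C| = 2 ≤ bound (satisfied).

Check applicability: 2d = 22, n = 17.
2d − n = 5 > 0, so Plotkin applies.
Compute d/(2d−n) = 11/5 ≈ 2.2000.
⌊d/(2d−n)⌋ = 2.
Plotkin bound: M ≤ 2·2 = 4.
Given |C| = 2, check: satisfied.
This |C| is below the Plotkin bound.


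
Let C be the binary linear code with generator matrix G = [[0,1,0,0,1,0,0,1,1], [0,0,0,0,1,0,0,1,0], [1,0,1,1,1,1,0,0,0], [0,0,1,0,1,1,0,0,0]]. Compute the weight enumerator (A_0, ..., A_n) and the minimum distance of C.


Weight distribution: A_0 = 1, A_2 = 3, A_3 = 2, A_4 = 3, A_5 = 4, A_6 = 1, A_7 = 2. Minimum distance d = 2.

Enumerate all 2^4 = 16 messages m ∈ F_2^4.
For each, compute codeword c = mG in F_2^9, then tally its weight.
  m = 0000 → c = 000000000, weight = 0.
  m = 1000 → c = 010010011, weight = 4.
  m = 0100 → c = 000010010, weight = 2.
  m = 1100 → c = 010000001, weight = 2.
  m = 0010 → c = 101111000, weight = 5.
  m = 1010 → c = 111101011, weight = 7.
  m = 0110 → c = 101101010, weight = 5.
  m = 1110 → c = 111111001, weight = 7.
  m = 0001 → c = 001011000, weight = 3.
  m = 1001 → c = 011001011, weight = 5.
  m = 0101 → c = 001001010, weight = 3.
  m = 1101 → c = 011011001, weight = 5.
  m = 0011 → c = 100100000, weight = 2.
  m = 1011 → c = 110110011, weight = 6.
  m = 0111 → c = 100110010, weight = 4.
  m = 1111 → c = 110100001, weight = 4.
Tally weights:
  weight 0: 1 codewords.
  weight 2: 3 codewords.
  weight 3: 2 codewords.
  weight 4: 3 codewords.
  weight 5: 4 codewords.
  weight 6: 1 codewords.
  weight 7: 2 codewords.
Minimum distance d = smallest w > 0 with A_w > 0 = 2.
Sanity: Σ A_w = 16 = 2^4 = 16 ✓.


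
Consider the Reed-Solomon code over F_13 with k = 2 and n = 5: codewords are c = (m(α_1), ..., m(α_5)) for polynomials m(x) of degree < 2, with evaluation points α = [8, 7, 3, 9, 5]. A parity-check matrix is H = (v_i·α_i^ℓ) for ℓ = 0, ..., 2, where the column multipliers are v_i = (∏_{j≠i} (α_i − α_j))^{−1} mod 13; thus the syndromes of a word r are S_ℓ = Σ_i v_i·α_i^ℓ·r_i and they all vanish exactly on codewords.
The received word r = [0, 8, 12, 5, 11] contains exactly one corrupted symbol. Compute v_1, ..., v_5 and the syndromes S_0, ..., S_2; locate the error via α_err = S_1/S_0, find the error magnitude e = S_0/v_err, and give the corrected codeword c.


S = (4, 12, 10), error at position 3, error magnitude e = 11, c = [0, 8, 1, 5, 11].

Step 1: column multipliers v_i = (∏_{j≠i}(α_i − α_j))^{−1} mod 13.
  i = 1 (α = 8): (8−7)(8−3)(8−9)(8−5) = 1·5·(−1)·3 = −15 ≡ 11, so v_1 = 11^{−1} = 6 (mod 13).
  i = 2 (α = 7): (7−8)(7−3)(7−9)(7−5) = (−1)·4·(−2)·2 = 16 ≡ 3, so v_2 = 3^{−1} = 9 (mod 13).
  i = 3 (α = 3): (3−8)(3−7)(3−9)(3−5) = (−5)·(−4)·(−6)·(−2) = 240 ≡ 6, so v_3 = 6^{−1} = 11 (mod 13).
  i = 4 (α = 9): (9−8)(9−7)(9−3)(9−5) = 1·2·6·4 = 48 ≡ 9, so v_4 = 9^{−1} = 3 (mod 13).
  i = 5 (α = 5): (5−8)(5−7)(5−3)(5−9) = (−3)·(−2)·2·(−4) = −48 ≡ 4, so v_5 = 4^{−1} = 10 (mod 13).
  v = [6, 9, 11, 3, 10].
Step 2: syndromes of r = [0, 8, 12, 5, 11] (all sums mod 13).
  S_0 = Σ v_i r_i = 6·0 + 9·8 + 11·12 + 3·5 + 10·11 = 329 ≡ 4.
  S_1 = Σ v_i α_i r_i = 6·8·0 + 9·7·8 + 11·3·12 + 3·9·5 + 10·5·11 = 1585 ≡ 12.
  α_i^2 mod 13 = [12, 10, 9, 3, 12].
  S_2 = Σ v_i α_i^2 r_i = 6·12·0 + 9·10·8 + 11·9·12 + 3·3·5 + 10·12·11 = 3273 ≡ 10.
  S = (4, 12, 10) ≠ 0, so r is not a codeword (an error is present).
Step 3: locate the error. For a single error e at position i, S_ℓ = v_i·e·α_i^ℓ, so α_err = S_1/S_0.
  S_0^{−1} = 4^{−1} = 10 (mod 13), so α_err = 12·10 = 120 ≡ 3 = α_3. Error position i = 3.
  Consistency check: S_2/S_1 = 10·12 = 120 ≡ 3 = α_err ✓ (single-error assumption holds).
Step 4: error magnitude e = S_0/v_3 = S_0·∏_{j≠3}(α_3 − α_j) = 4·6 = 24 ≡ 11 (mod 13).
Step 5: correct position 3: c_3 = r_3 − e = 12 − 11 ≡ 1 (mod 13). Hence c = [0, 8, 1, 5, 11].
  Check: interpolating c through the α_i gives m(x) = 12 + 5·x (degree < 2) with m(α_i) = c_i for every i, so c is indeed a codeword.


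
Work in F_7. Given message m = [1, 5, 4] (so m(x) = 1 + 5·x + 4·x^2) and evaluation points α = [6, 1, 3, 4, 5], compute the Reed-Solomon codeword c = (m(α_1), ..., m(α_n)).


c = [0, 3, 3, 1, 0]

Message polynomial: m(x) = 1 + 5·x + 4·x^2 (mod 7).
For each evaluation point α_i, compute m(α_i) mod 7:
  α_1 = 6: Horner steps 4 → 1 → 0, so m(6) = 0.
  α_2 = 1: Horner steps 4 → 2 → 3, so m(1) = 3.
  α_3 = 3: Horner steps 4 → 3 → 3, so m(3) = 3.
  α_4 = 4: Horner steps 4 → 0 → 1, so m(4) = 1.
  α_5 = 5: Horner steps 4 → 4 → 0, so m(5) = 0.
Codeword c = [0, 3, 3, 1, 0] ∈ F_7^5.


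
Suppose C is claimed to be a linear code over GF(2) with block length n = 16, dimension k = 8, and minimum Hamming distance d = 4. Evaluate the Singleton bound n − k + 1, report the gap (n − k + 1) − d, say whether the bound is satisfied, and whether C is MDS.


Singleton RHS = n − k + 1 = 9, slack = 5, bound satisfied, not MDS.

Singleton bound: d ≤ n − k + 1.
Here n = 16, k = 8, so n − k + 1 = 9.
Given d = 4, check d ≤ 9: YES.
Slack = (n − k + 1) − d = 5.
The code is NOT MDS (slack = 5 > 0).
Description: the claimed parameters are [16, 8, 4]_2; such a code would be non-MDS.


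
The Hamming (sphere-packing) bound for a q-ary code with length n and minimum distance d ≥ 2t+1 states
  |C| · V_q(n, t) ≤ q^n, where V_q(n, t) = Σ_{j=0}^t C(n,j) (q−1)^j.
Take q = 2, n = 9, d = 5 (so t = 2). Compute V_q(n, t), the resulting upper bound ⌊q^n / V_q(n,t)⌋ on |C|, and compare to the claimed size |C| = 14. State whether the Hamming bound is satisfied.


V_q(n, t) = 46, q^n = 512, Hamming bound = 11, |C| = 14 > bound (violated).

Step 1: Compute V_q(n, t) = Σ_{j=0}^2 C(n, j) (q−1)^j.
  j = 0: C(9,0)·(1)^0 = 1·1 = 1.
  j = 1: C(9,1)·(1)^1 = 9·1 = 9.
  j = 2: C(9,2)·(1)^2 = 36·1 = 36.
  V_q(n, t) = 1 + 9 + 36 = 46.
Step 2: q^n = 2^9 = 512.
Step 3: Hamming bound ⌊q^n / V_q(n,t)⌋ = ⌊512/46⌋ = 11.
Step 4: Compare |C| = 14 to 11: violated.
The claimed |C| lies above the Hamming bound, so no 2-ary code of length 9 with d ≥ 5 can have 14 codewords.


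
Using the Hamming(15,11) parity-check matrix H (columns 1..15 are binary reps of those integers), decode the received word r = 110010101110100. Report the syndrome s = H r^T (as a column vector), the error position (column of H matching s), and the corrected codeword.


s = (0, 1, 0, 0)^T, error position = 4, corrected codeword c = 110110101110100

Compute s = H r^T mod 2 one row at a time:
  s_1 = 0 + 1 + 1 + 1 + 0 + 1 + 0 + 0 = 4 ≡ 0 (mod 2).
  s_2 = 0 + 1 + 0 + 1 + 0 + 1 + 0 + 0 = 3 ≡ 1 (mod 2).
  s_3 = 1 + 0 + 0 + 1 + 1 + 1 + 0 + 0 = 4 ≡ 0 (mod 2).
  s_4 = 1 + 0 + 1 + 1 + 1 + 1 + 1 + 0 = 6 ≡ 0 (mod 2).
s = (0, 1, 0, 0)^T — this equals column 4 of H (binary 0100), so error is at position 4.
Correct: flip bit 4 of r = 110010101110100 to get c = 110110101110100.


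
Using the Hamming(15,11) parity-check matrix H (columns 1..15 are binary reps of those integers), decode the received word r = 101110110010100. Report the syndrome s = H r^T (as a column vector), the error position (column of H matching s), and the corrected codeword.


s = (1, 0, 1, 0)^T, error position = 10, corrected codeword c = 101110110110100

Compute s = H r^T mod 2 one row at a time:
  s_1 = 1 + 0 + 0 + 1 + 0 + 1 + 0 + 0 = 3 ≡ 1 (mod 2).
  s_2 = 1 + 1 + 0 + 1 + 0 + 1 + 0 + 0 = 4 ≡ 0 (mod 2).
  s_3 = 0 + 1 + 0 + 1 + 0 + 1 + 0 + 0 = 3 ≡ 1 (mod 2).
  s_4 = 1 + 1 + 1 + 1 + 0 + 1 + 1 + 0 = 6 ≡ 0 (mod 2).
s = (1, 0, 1, 0)^T — this equals column 10 of H (binary 1010), so error is at position 10.
Correct: flip bit 10 of r = 101110110010100 to get c = 101110110110100.


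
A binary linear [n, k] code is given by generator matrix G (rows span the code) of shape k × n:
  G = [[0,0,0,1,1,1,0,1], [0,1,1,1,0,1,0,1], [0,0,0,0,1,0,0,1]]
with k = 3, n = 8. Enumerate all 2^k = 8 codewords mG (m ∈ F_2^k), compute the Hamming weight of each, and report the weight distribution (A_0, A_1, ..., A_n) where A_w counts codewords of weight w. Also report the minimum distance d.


Weight distribution: A_0 = 1, A_2 = 2, A_3 = 2, A_4 = 1, A_5 = 2. Minimum distance d = 2.

Enumerate all 2^3 = 8 messages m ∈ F_2^3.
For each, compute codeword c = mG in F_2^8, then tally its weight.
  m = 000 → c = 00000000, weight = 0.
  m = 100 → c = 00011101, weight = 4.
  m = 010 → c = 01110101, weight = 5.
  m = 110 → c = 01101000, weight = 3.
  m = 001 → c = 00001001, weight = 2.
  m = 101 → c = 00010100, weight = 2.
  m = 011 → c = 01111100, weight = 5.
  m = 111 → c = 01100001, weight = 3.
Tally weights:
  weight 0: 1 codewords.
  weight 2: 2 codewords.
  weight 3: 2 codewords.
  weight 4: 1 codewords.
  weight 5: 2 codewords.
Minimum distance d = smallest w > 0 with A_w > 0 = 2.
Sanity: Σ A_w = 8 = 2^3 = 8 ✓.


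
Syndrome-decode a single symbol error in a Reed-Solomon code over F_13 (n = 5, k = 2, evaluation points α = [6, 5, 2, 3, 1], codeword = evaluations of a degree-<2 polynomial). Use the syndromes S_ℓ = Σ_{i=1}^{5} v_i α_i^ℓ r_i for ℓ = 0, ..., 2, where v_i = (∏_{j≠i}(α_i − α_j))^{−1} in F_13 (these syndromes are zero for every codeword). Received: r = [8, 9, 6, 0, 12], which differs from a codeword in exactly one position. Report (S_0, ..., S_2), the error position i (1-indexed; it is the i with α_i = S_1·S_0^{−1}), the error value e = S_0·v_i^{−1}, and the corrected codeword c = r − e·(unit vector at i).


S = (4, 7, 9), error at position 2, error magnitude e = 8, c = [8, 1, 6, 0, 12].

Step 1: column multipliers v_i = (∏_{j≠i}(α_i − α_j))^{−1} mod 13.
  i = 1 (α = 6): (6−5)(6−2)(6−3)(6−1) = 1·4·3·5 = 60 ≡ 8, so v_1 = 8^{−1} = 5 (mod 13).
  i = 2 (α = 5): (5−6)(5−2)(5−3)(5−1) = (−1)·3·2·4 = −24 ≡ 2, so v_2 = 2^{−1} = 7 (mod 13).
  i = 3 (α = 2): (2−6)(2−5)(2−3)(2−1) = (−4)·(−3)·(−1)·1 = −12 ≡ 1, so v_3 = 1^{−1} = 1 (mod 13).
  i = 4 (α = 3): (3−6)(3−5)(3−2)(3−1) = (−3)·(−2)·1·2 = 12 ≡ 12, so v_4 = 12^{−1} = 12 (mod 13).
  i = 5 (α = 1): (1−6)(1−5)(1−2)(1−3) = (−5)·(−4)·(−1)·(−2) = 40 ≡ 1, so v_5 = 1^{−1} = 1 (mod 13).
  v = [5, 7, 1, 12, 1].
Step 2: syndromes of r = [8, 9, 6, 0, 12] (all sums mod 13).
  S_0 = Σ v_i r_i = 5·8 + 7·9 + 1·6 + 12·0 + 1·12 = 121 ≡ 4.
  S_1 = Σ v_i α_i r_i = 5·6·8 + 7·5·9 + 1·2·6 + 12·3·0 + 1·1·12 = 579 ≡ 7.
  α_i^2 mod 13 = [10, 12, 4, 9, 1].
  S_2 = Σ v_i α_i^2 r_i = 5·10·8 + 7·12·9 + 1·4·6 + 12·9·0 + 1·1·12 = 1192 ≡ 9.
  S = (4, 7, 9) ≠ 0, so r is not a codeword (an error is present).
Step 3: locate the error. For a single error e at position i, S_ℓ = v_i·e·α_i^ℓ, so α_err = S_1/S_0.
  S_0^{−1} = 4^{−1} = 10 (mod 13), so α_err = 7·10 = 70 ≡ 5 = α_2. Error position i = 2.
  Consistency check: S_2/S_1 = 9·2 = 18 ≡ 5 = α_err ✓ (single-error assumption holds).
Step 4: error magnitude e = S_0/v_2 = S_0·∏_{j≠2}(α_2 − α_j) = 4·2 = 8 ≡ 8 (mod 13).
Step 5: correct position 2: c_2 = r_2 − e = 9 − 8 ≡ 1 (mod 13). Hence c = [8, 1, 6, 0, 12].
  Check: interpolating c through the α_i gives m(x) = 5 + 7·x (degree < 2) with m(α_i) = c_i for every i, so c is indeed a codeword.


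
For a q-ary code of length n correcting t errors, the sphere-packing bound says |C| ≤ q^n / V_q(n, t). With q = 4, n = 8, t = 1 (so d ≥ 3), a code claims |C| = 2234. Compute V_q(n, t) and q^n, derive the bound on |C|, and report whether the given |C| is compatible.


V_q(n, t) = 25, q^n = 65536, Hamming bound = 2621, |C| = 2234 ≤ bound (satisfied).

Step 1: Compute V_q(n, t) = Σ_{j=0}^1 C(n, j) (q−1)^j.
  j = 0: C(8,0)·(3)^0 = 1·1 = 1.
  j = 1: C(8,1)·(3)^1 = 8·3 = 24.
  V_q(n, t) = 1 + 24 = 25.
Step 2: q^n = 4^8 = 65536.
Step 3: Hamming bound ⌊q^n / V_q(n,t)⌋ = ⌊65536/25⌋ = 2621.
Step 4: Compare |C| = 2234 to 2621: satisfied.
The claimed |C| lies below the Hamming bound.


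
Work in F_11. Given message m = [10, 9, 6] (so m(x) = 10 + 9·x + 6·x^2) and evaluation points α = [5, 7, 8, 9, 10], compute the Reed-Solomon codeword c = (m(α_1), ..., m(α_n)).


c = [7, 4, 4, 5, 7]

Message polynomial: m(x) = 10 + 9·x + 6·x^2 (mod 11).
For each evaluation point α_i, compute m(α_i) mod 11:
  α_1 = 5: Horner steps 6 → 6 → 7, so m(5) = 7.
  α_2 = 7: Horner steps 6 → 7 → 4, so m(7) = 4.
  α_3 = 8: Horner steps 6 → 2 → 4, so m(8) = 4.
  α_4 = 9: Horner steps 6 → 8 → 5, so m(9) = 5.
  α_5 = 10: Horner steps 6 → 3 → 7, so m(10) = 7.
Codeword c = [7, 4, 4, 5, 7] ∈ F_11^5.


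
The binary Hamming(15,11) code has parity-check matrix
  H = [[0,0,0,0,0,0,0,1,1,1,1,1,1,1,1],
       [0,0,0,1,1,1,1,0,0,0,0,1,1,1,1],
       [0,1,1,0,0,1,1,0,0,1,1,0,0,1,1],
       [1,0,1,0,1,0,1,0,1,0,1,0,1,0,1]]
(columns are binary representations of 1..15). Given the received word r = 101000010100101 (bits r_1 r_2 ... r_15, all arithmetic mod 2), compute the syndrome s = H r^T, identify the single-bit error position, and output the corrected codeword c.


s = (0, 0, 1, 0)^T, error position = 2, corrected codeword c = 111000010100101

Compute s = H r^T mod 2 one row at a time:
  s_1 = 1 + 0 + 1 + 0 + 0 + 1 + 0 + 1 = 4 ≡ 0 (mod 2).
  s_2 = 0 + 0 + 0 + 0 + 0 + 1 + 0 + 1 = 2 ≡ 0 (mod 2).
  s_3 = 0 + 1 + 0 + 0 + 1 + 0 + 0 + 1 = 3 ≡ 1 (mod 2).
  s_4 = 1 + 1 + 0 + 0 + 0 + 0 + 1 + 1 = 4 ≡ 0 (mod 2).
s = (0, 0, 1, 0)^T — this equals column 2 of H (binary 0010), so error is at position 2.
Correct: flip bit 2 of r = 101000010100101 to get c = 111000010100101.


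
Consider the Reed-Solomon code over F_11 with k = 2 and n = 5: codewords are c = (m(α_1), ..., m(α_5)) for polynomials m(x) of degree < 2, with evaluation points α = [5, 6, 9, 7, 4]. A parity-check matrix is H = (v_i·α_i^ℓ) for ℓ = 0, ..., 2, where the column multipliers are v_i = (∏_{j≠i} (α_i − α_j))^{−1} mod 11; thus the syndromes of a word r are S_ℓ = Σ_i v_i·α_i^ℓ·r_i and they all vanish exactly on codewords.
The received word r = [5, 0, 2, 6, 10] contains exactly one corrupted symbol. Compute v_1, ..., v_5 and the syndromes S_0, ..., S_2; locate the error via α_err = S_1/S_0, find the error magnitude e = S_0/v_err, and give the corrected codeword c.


S = (5, 1, 9), error at position 3, error magnitude e = 6, c = [5, 0, 7, 6, 10].

Step 1: column multipliers v_i = (∏_{j≠i}(α_i − α_j))^{−1} mod 11.
  i = 1 (α = 5): (5−6)(5−9)(5−7)(5−4) = (−1)·(−4)·(−2)·1 = −8 ≡ 3, so v_1 = 3^{−1} = 4 (mod 11).
  i = 2 (α = 6): (6−5)(6−9)(6−7)(6−4) = 1·(−3)·(−1)·2 = 6 ≡ 6, so v_2 = 6^{−1} = 2 (mod 11).
  i = 3 (α = 9): (9−5)(9−6)(9−7)(9−4) = 4·3·2·5 = 120 ≡ 10, so v_3 = 10^{−1} = 10 (mod 11).
  i = 4 (α = 7): (7−5)(7−6)(7−9)(7−4) = 2·1·(−2)·3 = −12 ≡ 10, so v_4 = 10^{−1} = 10 (mod 11).
  i = 5 (α = 4): (4−5)(4−6)(4−9)(4−7) = (−1)·(−2)·(−5)·(−3) = 30 ≡ 8, so v_5 = 8^{−1} = 7 (mod 11).
  v = [4, 2, 10, 10, 7].
Step 2: syndromes of r = [5, 0, 2, 6, 10] (all sums mod 11).
  S_0 = Σ v_i r_i = 4·5 + 2·0 + 10·2 + 10·6 + 7·10 = 170 ≡ 5.
  S_1 = Σ v_i α_i r_i = 4·5·5 + 2·6·0 + 10·9·2 + 10·7·6 + 7·4·10 = 980 ≡ 1.
  α_i^2 mod 11 = [3, 3, 4, 5, 5].
  S_2 = Σ v_i α_i^2 r_i = 4·3·5 + 2·3·0 + 10·4·2 + 10·5·6 + 7·5·10 = 790 ≡ 9.
  S = (5, 1, 9) ≠ 0, so r is not a codeword (an error is present).
Step 3: locate the error. For a single error e at position i, S_ℓ = v_i·e·α_i^ℓ, so α_err = S_1/S_0.
  S_0^{−1} = 5^{−1} = 9 (mod 11), so α_err = 1·9 = 9 ≡ 9 = α_3. Error position i = 3.
  Consistency check: S_2/S_1 = 9·1 = 9 ≡ 9 = α_err ✓ (single-error assumption holds).
Step 4: error magnitude e = S_0/v_3 = S_0·∏_{j≠3}(α_3 − α_j) = 5·10 = 50 ≡ 6 (mod 11).
Step 5: correct position 3: c_3 = r_3 − e = 2 − 6 ≡ 7 (mod 11). Hence c = [5, 0, 7, 6, 10].
  Check: interpolating c through the α_i gives m(x) = 8 + 6·x (degree < 2) with m(α_i) = c_i for every i, so c is indeed a codeword.


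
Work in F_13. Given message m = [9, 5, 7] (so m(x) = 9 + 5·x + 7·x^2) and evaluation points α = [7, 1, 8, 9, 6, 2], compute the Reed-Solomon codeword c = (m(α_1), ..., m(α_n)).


c = [10, 8, 3, 10, 5, 8]

Message polynomial: m(x) = 9 + 5·x + 7·x^2 (mod 13).
For each evaluation point α_i, compute m(α_i) mod 13:
  α_1 = 7: Horner steps 7 → 2 → 10, so m(7) = 10.
  α_2 = 1: Horner steps 7 → 12 → 8, so m(1) = 8.
  α_3 = 8: Horner steps 7 → 9 → 3, so m(8) = 3.
  α_4 = 9: Horner steps 7 → 3 → 10, so m(9) = 10.
  α_5 = 6: Horner steps 7 → 8 → 5, so m(6) = 5.
  α_6 = 2: Horner steps 7 → 6 → 8, so m(2) = 8.
Codeword c = [10, 8, 3, 10, 5, 8] ∈ F_13^6.


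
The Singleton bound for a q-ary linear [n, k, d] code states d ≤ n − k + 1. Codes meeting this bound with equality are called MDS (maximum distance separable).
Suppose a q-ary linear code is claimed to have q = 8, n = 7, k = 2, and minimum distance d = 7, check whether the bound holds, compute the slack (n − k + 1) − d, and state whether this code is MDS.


Singleton RHS = n − k + 1 = 6, slack = -1, bound violated (no such code; not MDS).

Singleton bound: d ≤ n − k + 1.
Here n = 7, k = 2, so n − k + 1 = 6.
Given d = 7, check d ≤ 6: NO.
Slack = (n − k + 1) − d = -1.
The slack is negative: d = 7 exceeds n − k + 1 = 6 by 1, so the Singleton bound is violated and no linear [7, 2, 7]_8 code can exist. In particular it is not MDS (MDS requires d = n − k + 1 exactly).
Description: the claimed parameters are [7, 2, 7]_8; such a code would be impossible (violates the Singleton bound).


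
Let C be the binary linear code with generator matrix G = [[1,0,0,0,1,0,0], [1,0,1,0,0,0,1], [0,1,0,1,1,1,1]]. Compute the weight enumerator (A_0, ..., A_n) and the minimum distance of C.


Weight distribution: A_0 = 1, A_2 = 1, A_3 = 2, A_4 = 1, A_5 = 2, A_6 = 1. Minimum distance d = 2.

Enumerate all 2^3 = 8 messages m ∈ F_2^3.
For each, compute codeword c = mG in F_2^7, then tally its weight.
  m = 000 → c = 0000000, weight = 0.
  m = 100 → c = 1000100, weight = 2.
  m = 010 → c = 1010001, weight = 3.
  m = 110 → c = 0010101, weight = 3.
  m = 001 → c = 0101111, weight = 5.
  m = 101 → c = 1101011, weight = 5.
  m = 011 → c = 1111110, weight = 6.
  m = 111 → c = 0111010, weight = 4.
Tally weights:
  weight 0: 1 codewords.
  weight 2: 1 codewords.
  weight 3: 2 codewords.
  weight 4: 1 codewords.
  weight 5: 2 codewords.
  weight 6: 1 codewords.
Minimum distance d = smallest w > 0 with A_w > 0 = 2.
Sanity: Σ A_w = 8 = 2^3 = 8 ✓.


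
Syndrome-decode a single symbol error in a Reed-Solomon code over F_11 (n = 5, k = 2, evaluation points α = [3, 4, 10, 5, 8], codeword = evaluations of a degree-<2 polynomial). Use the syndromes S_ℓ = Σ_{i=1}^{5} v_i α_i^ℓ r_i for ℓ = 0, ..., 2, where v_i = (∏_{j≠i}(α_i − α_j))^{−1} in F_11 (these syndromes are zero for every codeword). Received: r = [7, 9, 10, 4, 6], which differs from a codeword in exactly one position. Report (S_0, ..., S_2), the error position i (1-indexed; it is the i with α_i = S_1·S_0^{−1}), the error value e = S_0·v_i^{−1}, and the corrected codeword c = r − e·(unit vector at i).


S = (6, 8, 7), error at position 4, error magnitude e = 4, c = [7, 9, 10, 0, 6].

Step 1: column multipliers v_i = (∏_{j≠i}(α_i − α_j))^{−1} mod 11.
  i = 1 (α = 3): (3−4)(3−10)(3−5)(3−8) = (−1)·(−7)·(−2)·(−5) = 70 ≡ 4, so v_1 = 4^{−1} = 3 (mod 11).
  i = 2 (α = 4): (4−3)(4−10)(4−5)(4−8) = 1·(−6)·(−1)·(−4) = −24 ≡ 9, so v_2 = 9^{−1} = 5 (mod 11).
  i = 3 (α = 10): (10−3)(10−4)(10−5)(10−8) = 7·6·5·2 = 420 ≡ 2, so v_3 = 2^{−1} = 6 (mod 11).
  i = 4 (α = 5): (5−3)(5−4)(5−10)(5−8) = 2·1·(−5)·(−3) = 30 ≡ 8, so v_4 = 8^{−1} = 7 (mod 11).
  i = 5 (α = 8): (8−3)(8−4)(8−10)(8−5) = 5·4·(−2)·3 = −120 ≡ 1, so v_5 = 1^{−1} = 1 (mod 11).
  v = [3, 5, 6, 7, 1].
Step 2: syndromes of r = [7, 9, 10, 4, 6] (all sums mod 11).
  S_0 = Σ v_i r_i = 3·7 + 5·9 + 6·10 + 7·4 + 1·6 = 160 ≡ 6.
  S_1 = Σ v_i α_i r_i = 3·3·7 + 5·4·9 + 6·10·10 + 7·5·4 + 1·8·6 = 1031 ≡ 8.
  α_i^2 mod 11 = [9, 5, 1, 3, 9].
  S_2 = Σ v_i α_i^2 r_i = 3·9·7 + 5·5·9 + 6·1·10 + 7·3·4 + 1·9·6 = 612 ≡ 7.
  S = (6, 8, 7) ≠ 0, so r is not a codeword (an error is present).
Step 3: locate the error. For a single error e at position i, S_ℓ = v_i·e·α_i^ℓ, so α_err = S_1/S_0.
  S_0^{−1} = 6^{−1} = 2 (mod 11), so α_err = 8·2 = 16 ≡ 5 = α_4. Error position i = 4.
  Consistency check: S_2/S_1 = 7·7 = 49 ≡ 5 = α_err ✓ (single-error assumption holds).
Step 4: error magnitude e = S_0/v_4 = S_0·∏_{j≠4}(α_4 − α_j) = 6·8 = 48 ≡ 4 (mod 11).
Step 5: correct position 4: c_4 = r_4 − e = 4 − 4 ≡ 0 (mod 11). Hence c = [7, 9, 10, 0, 6].
  Check: interpolating c through the α_i gives m(x) = 1 + 2·x (degree < 2) with m(α_i) = c_i for every i, so c is indeed a codeword.


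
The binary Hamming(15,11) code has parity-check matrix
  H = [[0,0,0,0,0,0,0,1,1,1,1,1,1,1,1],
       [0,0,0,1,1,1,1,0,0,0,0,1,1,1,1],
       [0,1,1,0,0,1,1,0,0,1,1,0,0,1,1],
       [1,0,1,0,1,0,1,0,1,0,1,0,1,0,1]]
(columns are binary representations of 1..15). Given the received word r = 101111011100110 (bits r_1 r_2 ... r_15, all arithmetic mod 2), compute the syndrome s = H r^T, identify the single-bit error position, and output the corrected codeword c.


s = (1, 1, 0, 1)^T, error position = 13, corrected codeword c = 101111011100010

Compute s = H r^T mod 2 one row at a time:
  s_1 = 1 + 1 + 1 + 0 + 0 + 1 + 1 + 0 = 5 ≡ 1 (mod 2).
  s_2 = 1 + 1 + 1 + 0 + 0 + 1 + 1 + 0 = 5 ≡ 1 (mod 2).
  s_3 = 0 + 1 + 1 + 0 + 1 + 0 + 1 + 0 = 4 ≡ 0 (mod 2).
  s_4 = 1 + 1 + 1 + 0 + 1 + 0 + 1 + 0 = 5 ≡ 1 (mod 2).
s = (1, 1, 0, 1)^T — this equals column 13 of H (binary 1101), so error is at position 13.
Correct: flip bit 13 of r = 101111011100110 to get c = 101111011100010.


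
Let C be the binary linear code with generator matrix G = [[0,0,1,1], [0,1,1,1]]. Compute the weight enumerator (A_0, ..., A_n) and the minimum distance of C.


Weight distribution: A_0 = 1, A_1 = 1, A_2 = 1, A_3 = 1. Minimum distance d = 1.

Enumerate all 2^2 = 4 messages m ∈ F_2^2.
For each, compute codeword c = mG in F_2^4, then tally its weight.
  m = 00 → c = 0000, weight = 0.
  m = 10 → c = 0011, weight = 2.
  m = 01 → c = 0111, weight = 3.
  m = 11 → c = 0100, weight = 1.
Tally weights:
  weight 0: 1 codewords.
  weight 1: 1 codewords.
  weight 2: 1 codewords.
  weight 3: 1 codewords.
Minimum distance d = smallest w > 0 with A_w > 0 = 1.
Sanity: Σ A_w = 4 = 2^2 = 4 ✓.


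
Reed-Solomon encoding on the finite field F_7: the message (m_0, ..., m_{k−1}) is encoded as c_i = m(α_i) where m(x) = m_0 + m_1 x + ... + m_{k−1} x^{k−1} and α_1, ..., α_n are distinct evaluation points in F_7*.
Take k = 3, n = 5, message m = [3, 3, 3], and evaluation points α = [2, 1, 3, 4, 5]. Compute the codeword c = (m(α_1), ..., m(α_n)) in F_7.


c = [0, 2, 4, 0, 2]

Message polynomial: m(x) = 3 + 3·x + 3·x^2 (mod 7).
For each evaluation point α_i, compute m(α_i) mod 7:
  α_1 = 2: Horner steps 3 → 2 → 0, so m(2) = 0.
  α_2 = 1: Horner steps 3 → 6 → 2, so m(1) = 2.
  α_3 = 3: Horner steps 3 → 5 → 4, so m(3) = 4.
  α_4 = 4: Horner steps 3 → 1 → 0, so m(4) = 0.
  α_5 = 5: Horner steps 3 → 4 → 2, so m(5) = 2.
Codeword c = [0, 2, 4, 0, 2] ∈ F_7^5.


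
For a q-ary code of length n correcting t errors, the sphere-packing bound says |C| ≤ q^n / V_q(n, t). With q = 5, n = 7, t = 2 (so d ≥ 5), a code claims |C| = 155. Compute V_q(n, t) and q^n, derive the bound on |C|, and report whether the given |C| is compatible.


V_q(n, t) = 365, q^n = 78125, Hamming bound = 214, |C| = 155 ≤ bound (satisfied).

Step 1: Compute V_q(n, t) = Σ_{j=0}^2 C(n, j) (q−1)^j.
  j = 0: C(7,0)·(4)^0 = 1·1 = 1.
  j = 1: C(7,1)·(4)^1 = 7·4 = 28.
  j = 2: C(7,2)·(4)^2 = 21·16 = 336.
  V_q(n, t) = 1 + 28 + 336 = 365.
Step 2: q^n = 5^7 = 78125.
Step 3: Hamming bound ⌊q^n / V_q(n,t)⌋ = ⌊78125/365⌋ = 214.
Step 4: Compare |C| = 155 to 214: satisfied.
The claimed |C| lies below the Hamming bound.


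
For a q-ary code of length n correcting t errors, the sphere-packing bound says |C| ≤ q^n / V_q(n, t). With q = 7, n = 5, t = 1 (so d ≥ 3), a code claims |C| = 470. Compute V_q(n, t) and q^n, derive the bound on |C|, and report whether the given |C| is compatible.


V_q(n, t) = 31, q^n = 16807, Hamming bound = 542, |C| = 470 ≤ bound (satisfied).

Step 1: Compute V_q(n, t) = Σ_{j=0}^1 C(n, j) (q−1)^j.
  j = 0: C(5,0)·(6)^0 = 1·1 = 1.
  j = 1: C(5,1)·(6)^1 = 5·6 = 30.
  V_q(n, t) = 1 + 30 = 31.
Step 2: q^n = 7^5 = 16807.
Step 3: Hamming bound ⌊q^n / V_q(n,t)⌋ = ⌊16807/31⌋ = 542.
Step 4: Compare |C| = 470 to 542: satisfied.
The claimed |C| lies below the Hamming bound.


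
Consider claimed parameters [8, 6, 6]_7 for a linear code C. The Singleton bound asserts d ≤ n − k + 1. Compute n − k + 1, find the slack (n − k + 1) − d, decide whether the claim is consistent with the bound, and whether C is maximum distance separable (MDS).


Singleton RHS = n − k + 1 = 3, slack = -3, bound violated (no such code; not MDS).

Singleton bound: d ≤ n − k + 1.
Here n = 8, k = 6, so n − k + 1 = 3.
Given d = 6, check d ≤ 3: NO.
Slack = (n − k + 1) − d = -3.
The slack is negative: d = 6 exceeds n − k + 1 = 3 by 3, so the Singleton bound is violated and no linear [8, 6, 6]_7 code can exist. In particular it is not MDS (MDS requires d = n − k + 1 exactly).
Description: the claimed parameters are [8, 6, 6]_7; such a code would be impossible (violates the Singleton bound).


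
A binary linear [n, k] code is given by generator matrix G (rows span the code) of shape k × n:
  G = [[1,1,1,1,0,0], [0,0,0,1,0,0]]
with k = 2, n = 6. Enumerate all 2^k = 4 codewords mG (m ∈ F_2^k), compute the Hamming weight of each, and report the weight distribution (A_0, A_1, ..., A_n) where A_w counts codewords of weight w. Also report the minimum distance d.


Weight distribution: A_0 = 1, A_1 = 1, A_3 = 1, A_4 = 1. Minimum distance d = 1.

Enumerate all 2^2 = 4 messages m ∈ F_2^2.
For each, compute codeword c = mG in F_2^6, then tally its weight.
  m = 00 → c = 000000, weight = 0.
  m = 10 → c = 111100, weight = 4.
  m = 01 → c = 000100, weight = 1.
  m = 11 → c = 111000, weight = 3.
Tally weights:
  weight 0: 1 codewords.
  weight 1: 1 codewords.
  weight 3: 1 codewords.
  weight 4: 1 codewords.
Minimum distance d = smallest w > 0 with A_w > 0 = 1.
Sanity: Σ A_w = 4 = 2^2 = 4 ✓.


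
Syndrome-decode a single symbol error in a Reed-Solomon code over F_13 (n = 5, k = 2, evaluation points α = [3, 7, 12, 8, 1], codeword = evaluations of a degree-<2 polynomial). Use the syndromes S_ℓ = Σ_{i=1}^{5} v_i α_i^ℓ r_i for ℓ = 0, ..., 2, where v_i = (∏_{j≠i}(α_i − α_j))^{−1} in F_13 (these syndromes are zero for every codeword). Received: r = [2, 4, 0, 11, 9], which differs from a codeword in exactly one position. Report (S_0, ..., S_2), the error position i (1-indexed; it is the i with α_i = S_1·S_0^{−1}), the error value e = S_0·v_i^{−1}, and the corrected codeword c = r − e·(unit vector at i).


S = (8, 8, 8), error at position 5, error magnitude e = 8, c = [2, 4, 0, 11, 1].

Step 1: column multipliers v_i = (∏_{j≠i}(α_i − α_j))^{−1} mod 13.
  i = 1 (α = 3): (3−7)(3−12)(3−8)(3−1) = (−4)·(−9)·(−5)·2 = −360 ≡ 4, so v_1 = 4^{−1} = 10 (mod 13).
  i = 2 (α = 7): (7−3)(7−12)(7−8)(7−1) = 4·(−5)·(−1)·6 = 120 ≡ 3, so v_2 = 3^{−1} = 9 (mod 13).
  i = 3 (α = 12): (12−3)(12−7)(12−8)(12−1) = 9·5·4·11 = 1980 ≡ 4, so v_3 = 4^{−1} = 10 (mod 13).
  i = 4 (α = 8): (8−3)(8−7)(8−12)(8−1) = 5·1·(−4)·7 = −140 ≡ 3, so v_4 = 3^{−1} = 9 (mod 13).
  i = 5 (α = 1): (1−3)(1−7)(1−12)(1−8) = (−2)·(−6)·(−11)·(−7) = 924 ≡ 1, so v_5 = 1^{−1} = 1 (mod 13).
  v = [10, 9, 10, 9, 1].
Step 2: syndromes of r = [2, 4, 0, 11, 9] (all sums mod 13).
  S_0 = Σ v_i r_i = 10·2 + 9·4 + 10·0 + 9·11 + 1·9 = 164 ≡ 8.
  S_1 = Σ v_i α_i r_i = 10·3·2 + 9·7·4 + 10·12·0 + 9·8·11 + 1·1·9 = 1113 ≡ 8.
  α_i^2 mod 13 = [9, 10, 1, 12, 1].
  S_2 = Σ v_i α_i^2 r_i = 10·9·2 + 9·10·4 + 10·1·0 + 9·12·11 + 1·1·9 = 1737 ≡ 8.
  S = (8, 8, 8) ≠ 0, so r is not a codeword (an error is present).
Step 3: locate the error. For a single error e at position i, S_ℓ = v_i·e·α_i^ℓ, so α_err = S_1/S_0.
  S_0^{−1} = 8^{−1} = 5 (mod 13), so α_err = 8·5 = 40 ≡ 1 = α_5. Error position i = 5.
  Consistency check: S_2/S_1 = 8·5 = 40 ≡ 1 = α_err ✓ (single-error assumption holds).
Step 4: error magnitude e = S_0/v_5 = S_0·∏_{j≠5}(α_5 − α_j) = 8·1 = 8 ≡ 8 (mod 13).
Step 5: correct position 5: c_5 = r_5 − e = 9 − 8 ≡ 1 (mod 13). Hence c = [2, 4, 0, 11, 1].
  Check: interpolating c through the α_i gives m(x) = 7 + 7·x (degree < 2) with m(α_i) = c_i for every i, so c is indeed a codeword.


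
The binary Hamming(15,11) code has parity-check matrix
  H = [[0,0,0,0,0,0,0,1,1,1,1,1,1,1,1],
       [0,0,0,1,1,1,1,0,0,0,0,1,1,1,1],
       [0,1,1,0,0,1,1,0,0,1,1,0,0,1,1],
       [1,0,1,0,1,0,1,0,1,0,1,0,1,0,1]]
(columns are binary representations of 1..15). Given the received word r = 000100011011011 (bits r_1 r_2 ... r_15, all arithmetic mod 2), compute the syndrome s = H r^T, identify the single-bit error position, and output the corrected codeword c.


s = (0, 0, 1, 1)^T, error position = 3, corrected codeword c = 001100011011011

Compute s = H r^T mod 2 one row at a time:
  s_1 = 1 + 1 + 0 + 1 + 1 + 0 + 1 + 1 = 6 ≡ 0 (mod 2).
  s_2 = 1 + 0 + 0 + 0 + 1 + 0 + 1 + 1 = 4 ≡ 0 (mod 2).
  s_3 = 0 + 0 + 0 + 0 + 0 + 1 + 1 + 1 = 3 ≡ 1 (mod 2).
  s_4 = 0 + 0 + 0 + 0 + 1 + 1 + 0 + 1 = 3 ≡ 1 (mod 2).
s = (0, 0, 1, 1)^T — this equals column 3 of H (binary 0011), so error is at position 3.
Correct: flip bit 3 of r = 000100011011011 to get c = 001100011011011.


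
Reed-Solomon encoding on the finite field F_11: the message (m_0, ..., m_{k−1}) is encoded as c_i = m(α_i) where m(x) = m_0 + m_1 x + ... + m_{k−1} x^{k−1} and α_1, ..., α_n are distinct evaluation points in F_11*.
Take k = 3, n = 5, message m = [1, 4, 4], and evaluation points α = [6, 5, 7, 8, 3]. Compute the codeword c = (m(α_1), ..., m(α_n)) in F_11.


c = [4, 0, 5, 3, 5]

Message polynomial: m(x) = 1 + 4·x + 4·x^2 (mod 11).
For each evaluation point α_i, compute m(α_i) mod 11:
  α_1 = 6: Horner steps 4 → 6 → 4, so m(6) = 4.
  α_2 = 5: Horner steps 4 → 2 → 0, so m(5) = 0.
  α_3 = 7: Horner steps 4 → 10 → 5, so m(7) = 5.
  α_4 = 8: Horner steps 4 → 3 → 3, so m(8) = 3.
  α_5 = 3: Horner steps 4 → 5 → 5, so m(3) = 5.
Codeword c = [4, 0, 5, 3, 5] ∈ F_11^5.


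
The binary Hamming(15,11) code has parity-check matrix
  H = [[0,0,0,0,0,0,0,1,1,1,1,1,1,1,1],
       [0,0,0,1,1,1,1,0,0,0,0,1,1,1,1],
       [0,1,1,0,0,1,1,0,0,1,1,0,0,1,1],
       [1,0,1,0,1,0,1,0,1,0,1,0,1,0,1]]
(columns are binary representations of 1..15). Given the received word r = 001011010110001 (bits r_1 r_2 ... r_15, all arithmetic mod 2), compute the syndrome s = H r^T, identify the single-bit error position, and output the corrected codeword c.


s = (0, 1, 1, 0)^T, error position = 6, corrected codeword c = 001010010110001

Compute s = H r^T mod 2 one row at a time:
  s_1 = 1 + 0 + 1 + 1 + 0 + 0 + 0 + 1 = 4 ≡ 0 (mod 2).
  s_2 = 0 + 1 + 1 + 0 + 0 + 0 + 0 + 1 = 3 ≡ 1 (mod 2).
  s_3 = 0 + 1 + 1 + 0 + 1 + 1 + 0 + 1 = 5 ≡ 1 (mod 2).
  s_4 = 0 + 1 + 1 + 0 + 0 + 1 + 0 + 1 = 4 ≡ 0 (mod 2).
s = (0, 1, 1, 0)^T — this equals column 6 of H (binary 0110), so error is at position 6.
Correct: flip bit 6 of r = 001011010110001 to get c = 001010010110001.


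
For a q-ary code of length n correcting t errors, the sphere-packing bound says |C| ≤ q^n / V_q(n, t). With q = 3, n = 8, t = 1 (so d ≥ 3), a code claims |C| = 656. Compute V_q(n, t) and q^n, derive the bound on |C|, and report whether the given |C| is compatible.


V_q(n, t) = 17, q^n = 6561, Hamming bound = 385, |C| = 656 > bound (violated).

Step 1: Compute V_q(n, t) = Σ_{j=0}^1 C(n, j) (q−1)^j.
  j = 0: C(8,0)·(2)^0 = 1·1 = 1.
  j = 1: C(8,1)·(2)^1 = 8·2 = 16.
  V_q(n, t) = 1 + 16 = 17.
Step 2: q^n = 3^8 = 6561.
Step 3: Hamming bound ⌊q^n / V_q(n,t)⌋ = ⌊6561/17⌋ = 385.
Step 4: Compare |C| = 656 to 385: violated.
The claimed |C| lies above the Hamming bound, so no 3-ary code of length 8 with d ≥ 3 can have 656 codewords.


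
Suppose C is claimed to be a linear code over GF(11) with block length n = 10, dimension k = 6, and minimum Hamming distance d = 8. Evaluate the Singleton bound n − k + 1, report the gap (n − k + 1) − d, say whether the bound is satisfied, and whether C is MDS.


Singleton RHS = n − k + 1 = 5, slack = -3, bound violated (no such code; not MDS).

Singleton bound: d ≤ n − k + 1.
Here n = 10, k = 6, so n − k + 1 = 5.
Given d = 8, check d ≤ 5: NO.
Slack = (n − k + 1) − d = -3.
The slack is negative: d = 8 exceeds n − k + 1 = 5 by 3, so the Singleton bound is violated and no linear [10, 6, 8]_11 code can exist. In particular it is not MDS (MDS requires d = n − k + 1 exactly).
Description: the claimed parameters are [10, 6, 8]_11; such a code would be impossible (violates the Singleton bound).


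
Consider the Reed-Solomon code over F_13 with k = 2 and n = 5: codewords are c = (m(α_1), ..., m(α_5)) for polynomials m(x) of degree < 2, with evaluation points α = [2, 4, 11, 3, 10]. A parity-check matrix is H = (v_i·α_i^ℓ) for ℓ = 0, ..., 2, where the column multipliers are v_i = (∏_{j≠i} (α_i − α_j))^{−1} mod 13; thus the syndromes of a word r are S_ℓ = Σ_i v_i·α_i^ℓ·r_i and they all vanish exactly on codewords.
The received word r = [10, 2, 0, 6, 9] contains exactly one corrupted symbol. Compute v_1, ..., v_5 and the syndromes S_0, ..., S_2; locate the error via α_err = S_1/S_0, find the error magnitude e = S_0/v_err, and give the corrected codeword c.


S = (9, 12, 3), error at position 5, error magnitude e = 5, c = [10, 2, 0, 6, 4].

Step 1: column multipliers v_i = (∏_{j≠i}(α_i − α_j))^{−1} mod 13.
  i = 1 (α = 2): (2−4)(2−11)(2−3)(2−10) = (−2)·(−9)·(−1)·(−8) = 144 ≡ 1, so v_1 = 1^{−1} = 1 (mod 13).
  i = 2 (α = 4): (4−2)(4−11)(4−3)(4−10) = 2·(−7)·1·(−6) = 84 ≡ 6, so v_2 = 6^{−1} = 11 (mod 13).
  i = 3 (α = 11): (11−2)(11−4)(11−3)(11−10) = 9·7·8·1 = 504 ≡ 10, so v_3 = 10^{−1} = 4 (mod 13).
  i = 4 (α = 3): (3−2)(3−4)(3−11)(3−10) = 1·(−1)·(−8)·(−7) = −56 ≡ 9, so v_4 = 9^{−1} = 3 (mod 13).
  i = 5 (α = 10): (10−2)(10−4)(10−11)(10−3) = 8·6·(−1)·7 = −336 ≡ 2, so v_5 = 2^{−1} = 7 (mod 13).
  v = [1, 11, 4, 3, 7].
Step 2: syndromes of r = [10, 2, 0, 6, 9] (all sums mod 13).
  S_0 = Σ v_i r_i = 1·10 + 11·2 + 4·0 + 3·6 + 7·9 = 113 ≡ 9.
  S_1 = Σ v_i α_i r_i = 1·2·10 + 11·4·2 + 4·11·0 + 3·3·6 + 7·10·9 = 792 ≡ 12.
  α_i^2 mod 13 = [4, 3, 4, 9, 9].
  S_2 = Σ v_i α_i^2 r_i = 1·4·10 + 11·3·2 + 4·4·0 + 3·9·6 + 7·9·9 = 835 ≡ 3.
  S = (9, 12, 3) ≠ 0, so r is not a codeword (an error is present).
Step 3: locate the error. For a single error e at position i, S_ℓ = v_i·e·α_i^ℓ, so α_err = S_1/S_0.
  S_0^{−1} = 9^{−1} = 3 (mod 13), so α_err = 12·3 = 36 ≡ 10 = α_5. Error position i = 5.
  Consistency check: S_2/S_1 = 3·12 = 36 ≡ 10 = α_err ✓ (single-error assumption holds).
Step 4: error magnitude e = S_0/v_5 = S_0·∏_{j≠5}(α_5 − α_j) = 9·2 = 18 ≡ 5 (mod 13).
Step 5: correct position 5: c_5 = r_5 − e = 9 − 5 ≡ 4 (mod 13). Hence c = [10, 2, 0, 6, 4].
  Check: interpolating c through the α_i gives m(x) = 5 + 9·x (degree < 2) with m(α_i) = c_i for every i, so c is indeed a codeword.


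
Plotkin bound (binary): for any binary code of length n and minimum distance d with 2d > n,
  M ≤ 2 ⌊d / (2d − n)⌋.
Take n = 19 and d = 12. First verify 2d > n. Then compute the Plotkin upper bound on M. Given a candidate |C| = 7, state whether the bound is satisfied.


Plotkin bound M ≤ 4; given |C| = 7 > bound (violated).

Check applicability: 2d = 24, n = 19.
2d − n = 5 > 0, so Plotkin applies.
Compute d/(2d−n) = 12/5 ≈ 2.4000.
⌊d/(2d−n)⌋ = 2.
Plotkin bound: M ≤ 2·2 = 4.
Given |C| = 7, check: VIOLATED.
This |C| is above the Plotkin bound, so no binary code with n = 19, d = 12 and 7 codewords exists.


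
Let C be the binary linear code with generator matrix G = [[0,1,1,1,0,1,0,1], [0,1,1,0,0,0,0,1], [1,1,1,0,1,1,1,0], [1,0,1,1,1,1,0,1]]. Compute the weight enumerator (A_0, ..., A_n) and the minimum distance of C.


Weight distribution: A_0 = 1, A_2 = 1, A_3 = 4, A_4 = 3, A_5 = 4, A_6 = 3. Minimum distance d = 2.

Enumerate all 2^4 = 16 messages m ∈ F_2^4.
For each, compute codeword c = mG in F_2^8, then tally its weight.
  m = 0000 → c = 00000000, weight = 0.
  m = 1000 → c = 01110101, weight = 5.
  m = 0100 → c = 01100001, weight = 3.
  m = 1100 → c = 00010100, weight = 2.
  m = 0010 → c = 11101110, weight = 6.
  m = 1010 → c = 10011011, weight = 5.
  m = 0110 → c = 10001111, weight = 5.
  m = 1110 → c = 11111010, weight = 6.
  m = 0001 → c = 10111101, weight = 6.
  m = 1001 → c = 11001000, weight = 3.
  m = 0101 → c = 11011100, weight = 5.
  m = 1101 → c = 10101001, weight = 4.
  m = 0011 → c = 01010011, weight = 4.
  m = 1011 → c = 00100110, weight = 3.
  m = 0111 → c = 00110010, weight = 3.
  m = 1111 → c = 01000111, weight = 4.
Tally weights:
  weight 0: 1 codewords.
  weight 2: 1 codewords.
  weight 3: 4 codewords.
  weight 4: 3 codewords.
  weight 5: 4 codewords.
  weight 6: 3 codewords.
Minimum distance d = smallest w > 0 with A_w > 0 = 2.
Sanity: Σ A_w = 16 = 2^4 = 16 ✓.


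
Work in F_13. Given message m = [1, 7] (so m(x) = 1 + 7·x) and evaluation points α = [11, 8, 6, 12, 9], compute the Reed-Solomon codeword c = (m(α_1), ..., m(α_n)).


c = [0, 5, 4, 7, 12]

Message polynomial: m(x) = 1 + 7·x (mod 13).
For each evaluation point α_i, compute m(α_i) mod 13:
  α_1 = 11: Horner steps 7 → 0, so m(11) = 0.
  α_2 = 8: Horner steps 7 → 5, so m(8) = 5.
  α_3 = 6: Horner steps 7 → 4, so m(6) = 4.
  α_4 = 12: Horner steps 7 → 7, so m(12) = 7.
  α_5 = 9: Horner steps 7 → 12, so m(9) = 12.
Codeword c = [0, 5, 4, 7, 12] ∈ F_13^5.
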